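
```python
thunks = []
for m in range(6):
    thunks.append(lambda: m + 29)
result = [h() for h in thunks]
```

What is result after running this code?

Step 1: All lambdas capture m by reference. After the loop, m = 5.
Step 2: Each call returns 5 + 29 = 34.
Step 3: result = [34, 34, 34, 34, 34, 34]

The answer is [34, 34, 34, 34, 34, 34].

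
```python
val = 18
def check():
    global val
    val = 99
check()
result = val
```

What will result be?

Step 1: val = 18 globally.
Step 2: check() declares global val and sets it to 99.
Step 3: After check(), global val = 99. result = 99

The answer is 99.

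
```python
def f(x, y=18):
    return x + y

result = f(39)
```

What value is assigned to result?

Step 1: f(39) uses default y = 18.
Step 2: Returns 39 + 18 = 57.
Step 3: result = 57

The answer is 57.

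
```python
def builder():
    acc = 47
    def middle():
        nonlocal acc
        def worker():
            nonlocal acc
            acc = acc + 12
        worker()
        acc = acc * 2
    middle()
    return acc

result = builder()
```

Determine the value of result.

Step 1: acc = 47.
Step 2: worker() adds 12: acc = 47 + 12 = 59.
Step 3: middle() doubles: acc = 59 * 2 = 118.
Step 4: result = 118

The answer is 118.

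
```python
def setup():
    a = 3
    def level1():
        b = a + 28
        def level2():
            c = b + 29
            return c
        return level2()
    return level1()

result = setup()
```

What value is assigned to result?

Step 1: a = 3. b = a + 28 = 31.
Step 2: c = b + 29 = 31 + 29 = 60.
Step 3: result = 60

The answer is 60.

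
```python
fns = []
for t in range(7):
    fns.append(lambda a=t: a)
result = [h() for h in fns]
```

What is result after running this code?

Step 1: Default arg a=t captures t at each iteration.
Step 2: Each lambda has its own default: 0, 1, ..., 6.
Step 3: result = [0, 1, 2, 3, 4, 5, 6]

The answer is [0, 1, 2, 3, 4, 5, 6].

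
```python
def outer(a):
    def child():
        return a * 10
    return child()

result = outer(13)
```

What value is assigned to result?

Step 1: outer(13) binds parameter a = 13.
Step 2: child() accesses a = 13 from enclosing scope.
Step 3: result = 13 * 10 = 130

The answer is 130.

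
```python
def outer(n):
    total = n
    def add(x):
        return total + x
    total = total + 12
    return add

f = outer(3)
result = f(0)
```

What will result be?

Step 1: outer(3) sets total = 3, then total = 3 + 12 = 15.
Step 2: Closures capture by reference, so add sees total = 15.
Step 3: f(0) returns 15 + 0 = 15

The answer is 15.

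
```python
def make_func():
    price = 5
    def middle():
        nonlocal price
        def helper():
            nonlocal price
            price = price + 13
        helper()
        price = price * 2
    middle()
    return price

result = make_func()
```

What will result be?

Step 1: price = 5.
Step 2: helper() adds 13: price = 5 + 13 = 18.
Step 3: middle() doubles: price = 18 * 2 = 36.
Step 4: result = 36

The answer is 36.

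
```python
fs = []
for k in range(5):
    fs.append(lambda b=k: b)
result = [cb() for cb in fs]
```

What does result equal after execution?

Step 1: Default arg b=k captures k at each iteration.
Step 2: Each lambda has its own default: 0, 1, ..., 4.
Step 3: result = [0, 1, 2, 3, 4]

The answer is [0, 1, 2, 3, 4].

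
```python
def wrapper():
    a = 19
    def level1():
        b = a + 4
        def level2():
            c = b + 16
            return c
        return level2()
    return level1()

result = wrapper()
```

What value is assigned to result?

Step 1: a = 19. b = a + 4 = 23.
Step 2: c = b + 16 = 23 + 16 = 39.
Step 3: result = 39

The answer is 39.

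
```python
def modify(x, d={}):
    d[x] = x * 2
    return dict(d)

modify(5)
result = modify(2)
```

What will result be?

Step 1: Mutable default dict is shared across calls.
Step 2: First call adds 5: 10. Second call adds 2: 4.
Step 3: result = {5: 10, 2: 4}

The answer is {5: 10, 2: 4}.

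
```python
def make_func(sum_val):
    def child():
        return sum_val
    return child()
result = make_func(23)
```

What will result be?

Step 1: make_func(23) binds parameter sum_val = 23.
Step 2: child() looks up sum_val in enclosing scope and finds the parameter sum_val = 23.
Step 3: result = 23

The answer is 23.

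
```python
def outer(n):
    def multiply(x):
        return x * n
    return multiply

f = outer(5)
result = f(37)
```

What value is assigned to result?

Step 1: outer(5) returns multiply closure with n = 5.
Step 2: f(37) computes 37 * 5 = 185.
Step 3: result = 185

The answer is 185.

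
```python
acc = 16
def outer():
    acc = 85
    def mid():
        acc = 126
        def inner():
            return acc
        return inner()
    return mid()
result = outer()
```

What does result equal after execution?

Step 1: Three levels of shadowing: global 16, outer 85, mid 126.
Step 2: inner() finds acc = 126 in enclosing mid() scope.
Step 3: result = 126

The answer is 126.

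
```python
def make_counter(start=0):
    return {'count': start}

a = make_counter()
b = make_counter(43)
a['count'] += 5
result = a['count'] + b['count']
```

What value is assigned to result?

Step 1: make_counter() returns a new dict each call (immutable default 0).
Step 2: a = {'count': 0}, b = {'count': 43}.
Step 3: a['count'] += 5 = 5. result = 5 + 43 = 48

The answer is 48.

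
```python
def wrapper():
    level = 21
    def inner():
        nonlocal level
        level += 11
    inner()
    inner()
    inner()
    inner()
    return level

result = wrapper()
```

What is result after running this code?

Step 1: level starts at 21.
Step 2: inner() is called 4 times, each adding 11.
Step 3: level = 21 + 11 * 4 = 65

The answer is 65.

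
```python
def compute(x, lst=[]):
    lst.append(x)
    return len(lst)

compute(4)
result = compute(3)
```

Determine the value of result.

Step 1: Mutable default list persists between calls.
Step 2: First call: lst = [4], len = 1. Second call: lst = [4, 3], len = 2.
Step 3: result = 2

The answer is 2.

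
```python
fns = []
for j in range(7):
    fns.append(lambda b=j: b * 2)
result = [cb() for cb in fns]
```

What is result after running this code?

Step 1: Default arg b=j captures j at each iteration.
Step 2: fns[k] has b defaulting to k, returns k * 2.
Step 3: result = [0, 2, 4, 6, 8, 10, 12]

The answer is [0, 2, 4, 6, 8, 10, 12].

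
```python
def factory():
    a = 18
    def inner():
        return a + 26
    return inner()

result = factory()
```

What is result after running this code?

Step 1: factory() defines a = 18.
Step 2: inner() reads a = 18 from enclosing scope, returns 18 + 26 = 44.
Step 3: result = 44

The answer is 44.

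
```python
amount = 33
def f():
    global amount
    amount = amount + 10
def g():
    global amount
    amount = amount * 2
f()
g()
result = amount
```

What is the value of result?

Step 1: amount = 33.
Step 2: f() adds 10: amount = 33 + 10 = 43.
Step 3: g() doubles: amount = 43 * 2 = 86.
Step 4: result = 86

The answer is 86.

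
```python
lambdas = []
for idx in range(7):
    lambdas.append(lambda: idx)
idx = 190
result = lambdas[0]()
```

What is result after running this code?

Step 1: Lambdas capture the variable idx by reference, not by value.
Step 2: After the loop, idx is reassigned to 190.
Step 3: lambdas[0]() looks up the current idx = 190. result = 190

The answer is 190.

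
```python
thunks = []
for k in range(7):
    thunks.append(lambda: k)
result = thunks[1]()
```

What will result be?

Step 1: The loop creates 7 lambdas, all referencing the same variable k.
Step 2: After the loop, k = 6 (final value).
Step 3: thunks[1]() looks up k at call time and finds 6. This is the late binding gotcha. result = 6

The answer is 6.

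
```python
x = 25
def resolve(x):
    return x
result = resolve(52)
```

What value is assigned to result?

Step 1: Global x = 25.
Step 2: resolve(52) takes parameter x = 52, which shadows the global.
Step 3: result = 52

The answer is 52.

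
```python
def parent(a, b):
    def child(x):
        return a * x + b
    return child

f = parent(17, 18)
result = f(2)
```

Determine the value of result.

Step 1: parent(17, 18) captures a = 17, b = 18.
Step 2: f(2) computes 17 * 2 + 18 = 52.
Step 3: result = 52

The answer is 52.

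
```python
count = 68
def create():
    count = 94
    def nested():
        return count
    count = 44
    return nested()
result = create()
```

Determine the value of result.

Step 1: create() sets count = 94, then later count = 44.
Step 2: nested() is called after count is reassigned to 44. Closures capture variables by reference, not by value.
Step 3: result = 44

The answer is 44.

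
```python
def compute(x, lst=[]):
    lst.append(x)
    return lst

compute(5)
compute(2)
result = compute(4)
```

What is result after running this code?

Step 1: Mutable default argument gotcha! The list [] is created once.
Step 2: Each call appends to the SAME list: [5], [5, 2], [5, 2, 4].
Step 3: result = [5, 2, 4]

The answer is [5, 2, 4].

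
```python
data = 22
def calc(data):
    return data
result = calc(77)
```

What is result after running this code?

Step 1: Global data = 22.
Step 2: calc(77) takes parameter data = 77, which shadows the global.
Step 3: result = 77

The answer is 77.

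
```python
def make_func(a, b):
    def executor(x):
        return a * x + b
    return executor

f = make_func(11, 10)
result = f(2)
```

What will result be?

Step 1: make_func(11, 10) captures a = 11, b = 10.
Step 2: f(2) computes 11 * 2 + 10 = 32.
Step 3: result = 32

The answer is 32.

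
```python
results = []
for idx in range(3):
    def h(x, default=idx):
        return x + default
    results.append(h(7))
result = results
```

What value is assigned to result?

Step 1: Default argument default=idx is evaluated at function definition time.
Step 2: Each iteration creates h with default = current idx value.
Step 3: h(7) returns 7 + default. results = [7, 8, 9]

The answer is [7, 8, 9].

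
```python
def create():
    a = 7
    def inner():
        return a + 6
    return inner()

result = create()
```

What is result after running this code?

Step 1: create() defines a = 7.
Step 2: inner() reads a = 7 from enclosing scope, returns 7 + 6 = 13.
Step 3: result = 13

The answer is 13.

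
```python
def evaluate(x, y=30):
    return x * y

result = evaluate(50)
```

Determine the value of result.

Step 1: evaluate(50) uses default y = 30.
Step 2: Returns 50 * 30 = 1500.
Step 3: result = 1500

The answer is 1500.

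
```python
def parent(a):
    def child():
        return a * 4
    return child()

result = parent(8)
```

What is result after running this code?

Step 1: parent(8) binds parameter a = 8.
Step 2: child() accesses a = 8 from enclosing scope.
Step 3: result = 8 * 4 = 32

The answer is 32.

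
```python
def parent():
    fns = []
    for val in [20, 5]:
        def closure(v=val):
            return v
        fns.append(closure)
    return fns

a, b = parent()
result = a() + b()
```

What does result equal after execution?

Step 1: Default argument v=val captures val at each iteration.
Step 2: a() returns 20 (captured at first iteration), b() returns 5 (captured at second).
Step 3: result = 20 + 5 = 25

The answer is 25.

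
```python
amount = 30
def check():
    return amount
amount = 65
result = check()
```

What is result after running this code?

Step 1: amount is first set to 30, then reassigned to 65.
Step 2: check() is called after the reassignment, so it looks up the current global amount = 65.
Step 3: result = 65

The answer is 65.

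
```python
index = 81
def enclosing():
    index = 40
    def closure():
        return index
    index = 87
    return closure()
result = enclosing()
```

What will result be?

Step 1: enclosing() sets index = 40, then later index = 87.
Step 2: closure() is called after index is reassigned to 87. Closures capture variables by reference, not by value.
Step 3: result = 87

The answer is 87.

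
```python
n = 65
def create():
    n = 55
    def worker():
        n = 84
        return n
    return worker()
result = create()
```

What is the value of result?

Step 1: Three scopes define n: global (65), create (55), worker (84).
Step 2: worker() has its own local n = 84, which shadows both enclosing and global.
Step 3: result = 84 (local wins in LEGB)

The answer is 84.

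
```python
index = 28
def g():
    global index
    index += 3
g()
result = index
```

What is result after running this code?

Step 1: index = 28 globally.
Step 2: g() modifies global index: index += 3 = 31.
Step 3: result = 31

The answer is 31.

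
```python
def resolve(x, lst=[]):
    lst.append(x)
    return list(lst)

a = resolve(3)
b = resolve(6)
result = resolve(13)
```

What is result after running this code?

Step 1: Default list is shared. list() creates copies for return values.
Step 2: Internal list grows: [3] -> [3, 6] -> [3, 6, 13].
Step 3: result = [3, 6, 13]

The answer is [3, 6, 13].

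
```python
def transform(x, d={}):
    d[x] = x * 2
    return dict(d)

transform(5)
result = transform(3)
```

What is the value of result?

Step 1: Mutable default dict is shared across calls.
Step 2: First call adds 5: 10. Second call adds 3: 6.
Step 3: result = {5: 10, 3: 6}

The answer is {5: 10, 3: 6}.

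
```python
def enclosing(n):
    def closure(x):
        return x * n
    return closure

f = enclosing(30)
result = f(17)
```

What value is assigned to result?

Step 1: enclosing(30) creates a closure capturing n = 30.
Step 2: f(17) computes 17 * 30 = 510.
Step 3: result = 510

The answer is 510.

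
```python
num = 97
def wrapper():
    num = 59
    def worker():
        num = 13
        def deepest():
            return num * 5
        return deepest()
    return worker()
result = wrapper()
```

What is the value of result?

Step 1: deepest() looks up num through LEGB: not local, finds num = 13 in enclosing worker().
Step 2: Returns 13 * 5 = 65.
Step 3: result = 65

The answer is 65.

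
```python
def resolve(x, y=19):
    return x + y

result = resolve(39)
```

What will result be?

Step 1: resolve(39) uses default y = 19.
Step 2: Returns 39 + 19 = 58.
Step 3: result = 58

The answer is 58.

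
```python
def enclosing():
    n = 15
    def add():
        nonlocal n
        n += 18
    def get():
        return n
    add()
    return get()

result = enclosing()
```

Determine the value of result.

Step 1: n = 15. add() modifies it via nonlocal, get() reads it.
Step 2: add() makes n = 15 + 18 = 33.
Step 3: get() returns 33. result = 33

The answer is 33.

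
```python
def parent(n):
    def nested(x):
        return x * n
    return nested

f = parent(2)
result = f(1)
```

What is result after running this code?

Step 1: parent(2) creates a closure capturing n = 2.
Step 2: f(1) computes 1 * 2 = 2.
Step 3: result = 2

The answer is 2.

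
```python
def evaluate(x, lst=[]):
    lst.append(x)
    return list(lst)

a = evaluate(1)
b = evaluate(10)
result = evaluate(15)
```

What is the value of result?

Step 1: Default list is shared. list() creates copies for return values.
Step 2: Internal list grows: [1] -> [1, 10] -> [1, 10, 15].
Step 3: result = [1, 10, 15]

The answer is [1, 10, 15].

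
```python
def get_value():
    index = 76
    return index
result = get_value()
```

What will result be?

Step 1: get_value() defines index = 76 in its local scope.
Step 2: return index finds the local variable index = 76.
Step 3: result = 76

The answer is 76.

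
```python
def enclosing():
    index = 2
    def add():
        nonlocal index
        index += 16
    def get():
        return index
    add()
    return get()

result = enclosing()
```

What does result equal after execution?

Step 1: index = 2. add() modifies it via nonlocal, get() reads it.
Step 2: add() makes index = 2 + 16 = 18.
Step 3: get() returns 18. result = 18

The answer is 18.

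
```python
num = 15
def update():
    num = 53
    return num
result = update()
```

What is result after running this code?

Step 1: Global num = 15.
Step 2: update() creates local num = 53, shadowing the global.
Step 3: Returns local num = 53. result = 53

The answer is 53.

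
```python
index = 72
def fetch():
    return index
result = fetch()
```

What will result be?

Step 1: index = 72 is defined in the global scope.
Step 2: fetch() looks up index. No local index exists, so Python checks the global scope via LEGB rule and finds index = 72.
Step 3: result = 72

The answer is 72.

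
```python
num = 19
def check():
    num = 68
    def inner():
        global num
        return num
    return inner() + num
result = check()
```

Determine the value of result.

Step 1: Global num = 19. check() shadows with local num = 68.
Step 2: inner() uses global keyword, so inner() returns global num = 19.
Step 3: check() returns 19 + 68 = 87

The answer is 87.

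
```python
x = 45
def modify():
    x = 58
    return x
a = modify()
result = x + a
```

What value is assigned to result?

Step 1: Global x = 45. modify() returns local x = 58.
Step 2: a = 58. Global x still = 45.
Step 3: result = 45 + 58 = 103

The answer is 103.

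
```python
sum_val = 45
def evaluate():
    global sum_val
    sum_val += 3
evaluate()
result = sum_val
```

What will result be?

Step 1: sum_val = 45 globally.
Step 2: evaluate() modifies global sum_val: sum_val += 3 = 48.
Step 3: result = 48

The answer is 48.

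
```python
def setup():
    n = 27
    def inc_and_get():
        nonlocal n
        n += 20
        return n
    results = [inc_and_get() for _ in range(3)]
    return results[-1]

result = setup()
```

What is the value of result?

Step 1: n = 27.
Step 2: Three calls to inc_and_get(), each adding 20.
Step 3: Last value = 27 + 20 * 3 = 87

The answer is 87.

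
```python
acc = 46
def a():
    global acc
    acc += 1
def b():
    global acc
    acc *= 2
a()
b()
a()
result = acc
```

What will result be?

Step 1: acc = 46.
Step 2: a(): acc = 46 + 1 = 47.
Step 3: b(): acc = 47 * 2 = 94.
Step 4: a(): acc = 94 + 1 = 95

The answer is 95.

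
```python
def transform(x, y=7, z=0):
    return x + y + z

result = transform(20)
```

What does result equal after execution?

Step 1: transform(20) uses defaults y = 7, z = 0.
Step 2: Returns 20 + 7 + 0 = 27.
Step 3: result = 27

The answer is 27.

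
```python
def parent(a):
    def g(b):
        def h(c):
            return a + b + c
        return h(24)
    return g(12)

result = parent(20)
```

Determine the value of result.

Step 1: a = 20, b = 12, c = 24 across three nested scopes.
Step 2: h() accesses all three via LEGB rule.
Step 3: result = 20 + 12 + 24 = 56

The answer is 56.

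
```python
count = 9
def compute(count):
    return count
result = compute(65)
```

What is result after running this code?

Step 1: Global count = 9.
Step 2: compute(65) takes parameter count = 65, which shadows the global.
Step 3: result = 65

The answer is 65.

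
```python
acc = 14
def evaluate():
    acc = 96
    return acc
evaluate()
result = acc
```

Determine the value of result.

Step 1: Global acc = 14.
Step 2: evaluate() creates local acc = 96 (shadow, not modification).
Step 3: After evaluate() returns, global acc is unchanged. result = 14

The answer is 14.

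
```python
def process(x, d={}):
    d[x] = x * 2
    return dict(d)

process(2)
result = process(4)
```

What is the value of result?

Step 1: Mutable default dict is shared across calls.
Step 2: First call adds 2: 4. Second call adds 4: 8.
Step 3: result = {2: 4, 4: 8}

The answer is {2: 4, 4: 8}.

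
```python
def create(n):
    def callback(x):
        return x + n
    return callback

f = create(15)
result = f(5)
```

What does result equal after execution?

Step 1: create(15) creates a closure that captures n = 15.
Step 2: f(5) calls the closure with x = 5, returning 5 + 15 = 20.
Step 3: result = 20

The answer is 20.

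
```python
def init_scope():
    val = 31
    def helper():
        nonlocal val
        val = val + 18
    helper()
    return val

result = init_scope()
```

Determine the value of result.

Step 1: init_scope() sets val = 31.
Step 2: helper() uses nonlocal to modify val in init_scope's scope: val = 31 + 18 = 49.
Step 3: init_scope() returns the modified val = 49

The answer is 49.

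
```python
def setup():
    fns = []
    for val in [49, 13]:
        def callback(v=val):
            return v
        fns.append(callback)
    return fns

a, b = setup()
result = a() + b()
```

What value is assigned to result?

Step 1: Default argument v=val captures val at each iteration.
Step 2: a() returns 49 (captured at first iteration), b() returns 13 (captured at second).
Step 3: result = 49 + 13 = 62

The answer is 62.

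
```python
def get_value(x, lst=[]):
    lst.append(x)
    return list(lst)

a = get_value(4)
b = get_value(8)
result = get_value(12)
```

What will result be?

Step 1: Default list is shared. list() creates copies for return values.
Step 2: Internal list grows: [4] -> [4, 8] -> [4, 8, 12].
Step 3: result = [4, 8, 12]

The answer is [4, 8, 12].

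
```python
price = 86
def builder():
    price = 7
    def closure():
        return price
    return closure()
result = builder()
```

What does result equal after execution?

Step 1: price = 86 globally, but builder() defines price = 7 locally.
Step 2: closure() looks up price. Not in local scope, so checks enclosing scope (builder) and finds price = 7.
Step 3: result = 7

The answer is 7.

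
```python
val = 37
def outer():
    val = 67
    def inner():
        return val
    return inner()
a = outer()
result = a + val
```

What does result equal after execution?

Step 1: outer() has local val = 67. inner() reads from enclosing.
Step 2: outer() returns 67. Global val = 37 unchanged.
Step 3: result = 67 + 37 = 104

The answer is 104.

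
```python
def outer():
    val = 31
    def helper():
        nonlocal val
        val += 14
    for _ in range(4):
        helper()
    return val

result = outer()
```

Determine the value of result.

Step 1: val = 31.
Step 2: helper() is called 4 times in a loop, each adding 14 via nonlocal.
Step 3: val = 31 + 14 * 4 = 87

The answer is 87.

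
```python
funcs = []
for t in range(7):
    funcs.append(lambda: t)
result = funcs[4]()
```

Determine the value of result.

Step 1: The loop creates 7 lambdas, all referencing the same variable t.
Step 2: After the loop, t = 6 (final value).
Step 3: funcs[4]() looks up t at call time and finds 6. This is the late binding gotcha. result = 6

The answer is 6.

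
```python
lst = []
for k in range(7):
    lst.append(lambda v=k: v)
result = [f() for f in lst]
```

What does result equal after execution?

Step 1: Default arg v=k captures k at each iteration.
Step 2: Each lambda has its own default: 0, 1, ..., 6.
Step 3: result = [0, 1, 2, 3, 4, 5, 6]

The answer is [0, 1, 2, 3, 4, 5, 6].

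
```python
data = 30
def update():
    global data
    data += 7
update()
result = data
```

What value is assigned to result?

Step 1: data = 30 globally.
Step 2: update() modifies global data: data += 7 = 37.
Step 3: result = 37

The answer is 37.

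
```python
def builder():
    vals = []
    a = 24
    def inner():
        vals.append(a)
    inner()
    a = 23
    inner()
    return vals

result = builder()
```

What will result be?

Step 1: a = 24. inner() appends current a to vals.
Step 2: First inner(): appends 24. Then a = 23.
Step 3: Second inner(): appends 23 (closure sees updated a). result = [24, 23]

The answer is [24, 23].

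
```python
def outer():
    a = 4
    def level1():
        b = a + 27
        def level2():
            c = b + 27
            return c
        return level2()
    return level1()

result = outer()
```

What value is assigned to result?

Step 1: a = 4. b = a + 27 = 31.
Step 2: c = b + 27 = 31 + 27 = 58.
Step 3: result = 58

The answer is 58.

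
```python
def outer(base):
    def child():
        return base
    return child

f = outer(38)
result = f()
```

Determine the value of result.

Step 1: outer(38) creates closure capturing base = 38.
Step 2: f() returns the captured base = 38.
Step 3: result = 38

The answer is 38.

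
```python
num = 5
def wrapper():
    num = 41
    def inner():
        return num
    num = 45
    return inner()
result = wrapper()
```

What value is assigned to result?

Step 1: wrapper() sets num = 41, then later num = 45.
Step 2: inner() is called after num is reassigned to 45. Closures capture variables by reference, not by value.
Step 3: result = 45

The answer is 45.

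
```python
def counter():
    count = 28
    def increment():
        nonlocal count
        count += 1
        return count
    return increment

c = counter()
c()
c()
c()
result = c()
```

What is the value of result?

Step 1: counter() creates closure with count = 28.
Step 2: Each c() call increments count via nonlocal. After 4 calls: 28 + 4 = 32.
Step 3: result = 32

The answer is 32.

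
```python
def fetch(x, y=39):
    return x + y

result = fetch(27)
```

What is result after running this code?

Step 1: fetch(27) uses default y = 39.
Step 2: Returns 27 + 39 = 66.
Step 3: result = 66

The answer is 66.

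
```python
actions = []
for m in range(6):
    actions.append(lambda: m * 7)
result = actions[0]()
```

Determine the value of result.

Step 1: All lambdas reference the same variable m (late binding).
Step 2: After the loop, m = 5. Every lambda returns m * 7.
Step 3: actions[0]() = 5 * 7 = 35

The answer is 35.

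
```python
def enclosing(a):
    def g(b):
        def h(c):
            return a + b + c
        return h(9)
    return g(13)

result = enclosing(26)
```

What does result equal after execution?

Step 1: a = 26, b = 13, c = 9 across three nested scopes.
Step 2: h() accesses all three via LEGB rule.
Step 3: result = 26 + 13 + 9 = 48

The answer is 48.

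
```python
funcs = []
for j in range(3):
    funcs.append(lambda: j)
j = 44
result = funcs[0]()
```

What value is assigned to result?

Step 1: Lambdas capture the variable j by reference, not by value.
Step 2: After the loop, j is reassigned to 44.
Step 3: funcs[0]() looks up the current j = 44. result = 44

The answer is 44.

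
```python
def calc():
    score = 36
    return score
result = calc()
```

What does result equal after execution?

Step 1: calc() defines score = 36 in its local scope.
Step 2: return score finds the local variable score = 36.
Step 3: result = 36

The answer is 36.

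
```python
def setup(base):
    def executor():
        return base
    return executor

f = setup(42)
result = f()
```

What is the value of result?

Step 1: setup(42) creates closure capturing base = 42.
Step 2: f() returns the captured base = 42.
Step 3: result = 42

The answer is 42.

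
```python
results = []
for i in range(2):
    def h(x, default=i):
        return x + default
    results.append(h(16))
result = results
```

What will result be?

Step 1: Default argument default=i is evaluated at function definition time.
Step 2: Each iteration creates h with default = current i value.
Step 3: h(16) returns 16 + default. results = [16, 17]

The answer is [16, 17].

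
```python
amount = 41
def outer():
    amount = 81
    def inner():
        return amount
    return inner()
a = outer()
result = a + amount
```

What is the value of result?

Step 1: outer() has local amount = 81. inner() reads from enclosing.
Step 2: outer() returns 81. Global amount = 41 unchanged.
Step 3: result = 81 + 41 = 122

The answer is 122.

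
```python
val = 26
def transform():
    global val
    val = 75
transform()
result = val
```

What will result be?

Step 1: val = 26 globally.
Step 2: transform() declares global val and sets it to 75.
Step 3: After transform(), global val = 75. result = 75

The answer is 75.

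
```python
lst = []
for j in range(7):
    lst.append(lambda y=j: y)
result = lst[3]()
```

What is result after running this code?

Step 1: Default argument y=j captures j's value at each iteration.
Step 2: lst[3] captured y = 3 when j was 3.
Step 3: result = 3

The answer is 3.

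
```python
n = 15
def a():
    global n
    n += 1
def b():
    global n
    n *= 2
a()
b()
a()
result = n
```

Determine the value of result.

Step 1: n = 15.
Step 2: a(): n = 15 + 1 = 16.
Step 3: b(): n = 16 * 2 = 32.
Step 4: a(): n = 32 + 1 = 33

The answer is 33.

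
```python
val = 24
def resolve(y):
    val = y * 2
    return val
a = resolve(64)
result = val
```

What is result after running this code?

Step 1: Global val = 24.
Step 2: resolve(64) creates local val = 64 * 2 = 128.
Step 3: Global val unchanged because no global keyword. result = 24

The answer is 24.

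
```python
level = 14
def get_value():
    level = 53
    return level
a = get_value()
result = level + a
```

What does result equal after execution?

Step 1: Global level = 14. get_value() returns local level = 53.
Step 2: a = 53. Global level still = 14.
Step 3: result = 14 + 53 = 67

The answer is 67.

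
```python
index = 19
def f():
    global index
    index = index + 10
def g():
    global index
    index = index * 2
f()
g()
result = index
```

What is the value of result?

Step 1: index = 19.
Step 2: f() adds 10: index = 19 + 10 = 29.
Step 3: g() doubles: index = 29 * 2 = 58.
Step 4: result = 58

The answer is 58.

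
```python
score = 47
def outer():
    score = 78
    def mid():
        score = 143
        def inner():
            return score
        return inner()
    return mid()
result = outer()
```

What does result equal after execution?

Step 1: Three levels of shadowing: global 47, outer 78, mid 143.
Step 2: inner() finds score = 143 in enclosing mid() scope.
Step 3: result = 143

The answer is 143.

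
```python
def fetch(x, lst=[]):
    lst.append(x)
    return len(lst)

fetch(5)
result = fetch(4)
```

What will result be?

Step 1: Mutable default list persists between calls.
Step 2: First call: lst = [5], len = 1. Second call: lst = [5, 4], len = 2.
Step 3: result = 2

The answer is 2.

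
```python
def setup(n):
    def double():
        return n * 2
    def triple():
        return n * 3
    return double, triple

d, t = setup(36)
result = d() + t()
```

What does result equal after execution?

Step 1: Both closures capture the same n = 36.
Step 2: d() = 36 * 2 = 72, t() = 36 * 3 = 108.
Step 3: result = 72 + 108 = 180

The answer is 180.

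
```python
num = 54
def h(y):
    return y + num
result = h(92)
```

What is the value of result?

Step 1: num = 54 is defined globally.
Step 2: h(92) uses parameter y = 92 and looks up num from global scope = 54.
Step 3: result = 92 + 54 = 146

The answer is 146.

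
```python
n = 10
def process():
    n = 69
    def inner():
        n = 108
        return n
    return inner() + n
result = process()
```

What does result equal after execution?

Step 1: process() has local n = 69. inner() has local n = 108.
Step 2: inner() returns its local n = 108.
Step 3: process() returns 108 + its own n (69) = 177

The answer is 177.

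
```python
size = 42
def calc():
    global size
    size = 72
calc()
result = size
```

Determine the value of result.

Step 1: size = 42 globally.
Step 2: calc() declares global size and sets it to 72.
Step 3: After calc(), global size = 72. result = 72

The answer is 72.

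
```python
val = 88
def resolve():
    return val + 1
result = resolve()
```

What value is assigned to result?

Step 1: val = 88 is defined globally.
Step 2: resolve() looks up val from global scope = 88, then computes 88 + 1 = 89.
Step 3: result = 89

The answer is 89.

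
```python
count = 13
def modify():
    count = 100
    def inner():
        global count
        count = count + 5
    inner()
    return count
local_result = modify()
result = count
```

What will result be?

Step 1: Global count = 13. modify() creates local count = 100.
Step 2: inner() declares global count and adds 5: global count = 13 + 5 = 18.
Step 3: modify() returns its local count = 100 (unaffected by inner).
Step 4: result = global count = 18

The answer is 18.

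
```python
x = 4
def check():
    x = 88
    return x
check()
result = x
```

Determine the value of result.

Step 1: x = 4 globally.
Step 2: check() creates a LOCAL x = 88 (no global keyword!).
Step 3: The global x is unchanged. result = 4

The answer is 4.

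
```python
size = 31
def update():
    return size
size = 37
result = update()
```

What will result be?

Step 1: size is first set to 31, then reassigned to 37.
Step 2: update() is called after the reassignment, so it looks up the current global size = 37.
Step 3: result = 37

The answer is 37.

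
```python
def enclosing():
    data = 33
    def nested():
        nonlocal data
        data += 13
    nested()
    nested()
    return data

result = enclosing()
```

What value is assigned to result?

Step 1: data starts at 33.
Step 2: nested() is called 2 times, each adding 13.
Step 3: data = 33 + 13 * 2 = 59

The answer is 59.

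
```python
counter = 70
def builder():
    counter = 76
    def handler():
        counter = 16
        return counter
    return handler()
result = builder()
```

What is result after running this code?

Step 1: Three scopes define counter: global (70), builder (76), handler (16).
Step 2: handler() has its own local counter = 16, which shadows both enclosing and global.
Step 3: result = 16 (local wins in LEGB)

The answer is 16.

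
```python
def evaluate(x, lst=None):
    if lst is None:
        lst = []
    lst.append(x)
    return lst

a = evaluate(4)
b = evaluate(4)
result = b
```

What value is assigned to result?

Step 1: None default with guard creates a NEW list each call.
Step 2: a = [4] (fresh list). b = [4] (another fresh list).
Step 3: result = [4] (this is the fix for mutable default)

The answer is [4].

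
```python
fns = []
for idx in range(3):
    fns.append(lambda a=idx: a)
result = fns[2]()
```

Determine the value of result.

Step 1: Default argument a=idx captures idx's value at each iteration.
Step 2: fns[2] captured a = 2 when idx was 2.
Step 3: result = 2

The answer is 2.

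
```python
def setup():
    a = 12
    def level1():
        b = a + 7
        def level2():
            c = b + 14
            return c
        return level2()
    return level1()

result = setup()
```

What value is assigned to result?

Step 1: a = 12. b = a + 7 = 19.
Step 2: c = b + 14 = 19 + 14 = 33.
Step 3: result = 33

The answer is 33.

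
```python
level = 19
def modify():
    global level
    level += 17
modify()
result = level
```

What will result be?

Step 1: level = 19 globally.
Step 2: modify() modifies global level: level += 17 = 36.
Step 3: result = 36

The answer is 36.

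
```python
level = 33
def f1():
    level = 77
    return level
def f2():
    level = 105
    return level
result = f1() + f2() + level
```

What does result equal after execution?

Step 1: Each function shadows global level with its own local.
Step 2: f1() returns 77, f2() returns 105.
Step 3: Global level = 33 is unchanged. result = 77 + 105 + 33 = 215

The answer is 215.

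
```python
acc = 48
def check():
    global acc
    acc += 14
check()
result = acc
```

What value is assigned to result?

Step 1: acc = 48 globally.
Step 2: check() modifies global acc: acc += 14 = 62.
Step 3: result = 62

The answer is 62.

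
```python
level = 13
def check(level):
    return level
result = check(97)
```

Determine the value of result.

Step 1: Global level = 13.
Step 2: check(97) takes parameter level = 97, which shadows the global.
Step 3: result = 97

The answer is 97.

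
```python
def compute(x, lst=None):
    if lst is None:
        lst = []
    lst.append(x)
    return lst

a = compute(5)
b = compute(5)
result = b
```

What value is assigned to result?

Step 1: None default with guard creates a NEW list each call.
Step 2: a = [5] (fresh list). b = [5] (another fresh list).
Step 3: result = [5] (this is the fix for mutable default)

The answer is [5].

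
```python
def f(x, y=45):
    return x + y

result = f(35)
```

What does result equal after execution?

Step 1: f(35) uses default y = 45.
Step 2: Returns 35 + 45 = 80.
Step 3: result = 80

The answer is 80.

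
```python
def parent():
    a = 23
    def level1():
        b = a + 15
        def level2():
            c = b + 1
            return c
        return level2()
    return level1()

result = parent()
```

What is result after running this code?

Step 1: a = 23. b = a + 15 = 38.
Step 2: c = b + 1 = 38 + 1 = 39.
Step 3: result = 39

The answer is 39.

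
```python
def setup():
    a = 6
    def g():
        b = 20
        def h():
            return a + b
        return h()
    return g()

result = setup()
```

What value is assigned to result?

Step 1: setup() defines a = 6. g() defines b = 20.
Step 2: h() accesses both from enclosing scopes: a = 6, b = 20.
Step 3: result = 6 + 20 = 26

The answer is 26.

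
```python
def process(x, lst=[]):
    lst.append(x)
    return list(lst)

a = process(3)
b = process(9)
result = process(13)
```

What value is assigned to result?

Step 1: Default list is shared. list() creates copies for return values.
Step 2: Internal list grows: [3] -> [3, 9] -> [3, 9, 13].
Step 3: result = [3, 9, 13]

The answer is [3, 9, 13].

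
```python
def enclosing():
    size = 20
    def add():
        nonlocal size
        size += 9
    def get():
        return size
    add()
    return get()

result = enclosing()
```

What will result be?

Step 1: size = 20. add() modifies it via nonlocal, get() reads it.
Step 2: add() makes size = 20 + 9 = 29.
Step 3: get() returns 29. result = 29

The answer is 29.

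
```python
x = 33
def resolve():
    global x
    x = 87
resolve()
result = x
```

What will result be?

Step 1: x = 33 globally.
Step 2: resolve() declares global x and sets it to 87.
Step 3: After resolve(), global x = 87. result = 87

The answer is 87.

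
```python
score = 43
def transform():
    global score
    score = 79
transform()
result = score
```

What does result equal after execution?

Step 1: score = 43 globally.
Step 2: transform() declares global score and sets it to 79.
Step 3: After transform(), global score = 79. result = 79

The answer is 79.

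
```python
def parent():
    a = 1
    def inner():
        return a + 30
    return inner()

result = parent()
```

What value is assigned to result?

Step 1: parent() defines a = 1.
Step 2: inner() reads a = 1 from enclosing scope, returns 1 + 30 = 31.
Step 3: result = 31

The answer is 31.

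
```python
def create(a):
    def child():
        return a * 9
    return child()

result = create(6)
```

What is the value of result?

Step 1: create(6) binds parameter a = 6.
Step 2: child() accesses a = 6 from enclosing scope.
Step 3: result = 6 * 9 = 54

The answer is 54.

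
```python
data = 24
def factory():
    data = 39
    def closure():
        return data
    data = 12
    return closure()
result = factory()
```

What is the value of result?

Step 1: factory() sets data = 39, then later data = 12.
Step 2: closure() is called after data is reassigned to 12. Closures capture variables by reference, not by value.
Step 3: result = 12

The answer is 12.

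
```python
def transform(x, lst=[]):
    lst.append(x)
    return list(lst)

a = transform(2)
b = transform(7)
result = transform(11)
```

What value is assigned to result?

Step 1: Default list is shared. list() creates copies for return values.
Step 2: Internal list grows: [2] -> [2, 7] -> [2, 7, 11].
Step 3: result = [2, 7, 11]

The answer is [2, 7, 11].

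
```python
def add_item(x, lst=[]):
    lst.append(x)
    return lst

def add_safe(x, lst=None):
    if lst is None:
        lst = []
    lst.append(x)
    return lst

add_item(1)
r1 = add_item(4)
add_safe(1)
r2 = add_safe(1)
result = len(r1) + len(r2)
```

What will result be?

Step 1: add_item shares mutable default: after 2 calls, lst = [1, 4], len = 2.
Step 2: add_safe creates fresh list each time: r2 = [1], len = 1.
Step 3: result = 2 + 1 = 3

The answer is 3.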